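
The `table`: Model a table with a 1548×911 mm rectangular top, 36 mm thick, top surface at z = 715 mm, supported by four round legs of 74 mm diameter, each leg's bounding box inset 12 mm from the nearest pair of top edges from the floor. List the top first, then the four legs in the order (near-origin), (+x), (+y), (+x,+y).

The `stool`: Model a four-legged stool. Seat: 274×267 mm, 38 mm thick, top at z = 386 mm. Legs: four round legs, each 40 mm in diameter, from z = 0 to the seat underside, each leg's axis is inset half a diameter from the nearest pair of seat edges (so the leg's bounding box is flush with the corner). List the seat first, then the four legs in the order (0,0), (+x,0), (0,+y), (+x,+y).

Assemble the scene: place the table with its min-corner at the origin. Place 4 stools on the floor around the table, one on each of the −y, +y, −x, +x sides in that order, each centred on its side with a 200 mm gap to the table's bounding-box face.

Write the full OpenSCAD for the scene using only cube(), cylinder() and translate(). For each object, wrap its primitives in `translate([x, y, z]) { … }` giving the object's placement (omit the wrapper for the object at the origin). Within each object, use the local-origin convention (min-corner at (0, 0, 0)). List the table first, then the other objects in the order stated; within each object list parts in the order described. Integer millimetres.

translate([0, 0, 679]) cube([1548, 911, 36]);
translate([49, 49, 0]) cylinder(h = 679, r = 37);
translate([1499, 49, 0]) cylinder(h = 679, r = 37);
translate([49, 862, 0]) cylinder(h = 679, r = 37);
translate([1499, 862, 0]) cylinder(h = 679, r = 37);
translate([637, -467, 0]) {
  translate([0, 0, 348]) cube([274, 267, 38]);
  translate([20, 20, 0]) cylinder(h = 348, r = 20);
  translate([254, 20, 0]) cylinder(h = 348, r = 20);
  translate([20, 247, 0]) cylinder(h = 348, r = 20);
  translate([254, 247, 0]) cylinder(h = 348, r = 20);
}
translate([637, 1111, 0]) {
  translate([0, 0, 348]) cube([274, 267, 38]);
  translate([20, 20, 0]) cylinder(h = 348, r = 20);
  translate([254, 20, 0]) cylinder(h = 348, r = 20);
  translate([20, 247, 0]) cylinder(h = 348, r = 20);
  translate([254, 247, 0]) cylinder(h = 348, r = 20);
}
translate([-474, 322, 0]) {
  translate([0, 0, 348]) cube([274, 267, 38]);
  translate([20, 20, 0]) cylinder(h = 348, r = 20);
  translate([254, 20, 0]) cylinder(h = 348, r = 20);
  translate([20, 247, 0]) cylinder(h = 348, r = 20);
  translate([254, 247, 0]) cylinder(h = 348, r = 20);
}
translate([1748, 322, 0]) {
  translate([0, 0, 348]) cube([274, 267, 38]);
  translate([20, 20, 0]) cylinder(h = 348, r = 20);
  translate([254, 20, 0]) cylinder(h = 348, r = 20);
  translate([20, 247, 0]) cylinder(h = 348, r = 20);
  translate([254, 247, 0]) cylinder(h = 348, r = 20);
}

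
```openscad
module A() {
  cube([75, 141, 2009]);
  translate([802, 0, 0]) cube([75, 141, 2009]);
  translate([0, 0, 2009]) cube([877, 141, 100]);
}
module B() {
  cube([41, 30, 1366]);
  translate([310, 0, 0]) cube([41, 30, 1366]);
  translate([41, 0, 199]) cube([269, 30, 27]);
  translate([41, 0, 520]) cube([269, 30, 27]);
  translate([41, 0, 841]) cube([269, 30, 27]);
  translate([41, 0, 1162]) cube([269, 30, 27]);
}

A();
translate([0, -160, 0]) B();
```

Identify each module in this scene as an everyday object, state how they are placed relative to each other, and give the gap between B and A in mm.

The ladder's nearest face is 130 mm from the door frame's −y face.

A is a door frame. B is a ladder. The ladder is on the floor beside the door frame on its −y side. The gap between the ladder and the door frame is 130 mm.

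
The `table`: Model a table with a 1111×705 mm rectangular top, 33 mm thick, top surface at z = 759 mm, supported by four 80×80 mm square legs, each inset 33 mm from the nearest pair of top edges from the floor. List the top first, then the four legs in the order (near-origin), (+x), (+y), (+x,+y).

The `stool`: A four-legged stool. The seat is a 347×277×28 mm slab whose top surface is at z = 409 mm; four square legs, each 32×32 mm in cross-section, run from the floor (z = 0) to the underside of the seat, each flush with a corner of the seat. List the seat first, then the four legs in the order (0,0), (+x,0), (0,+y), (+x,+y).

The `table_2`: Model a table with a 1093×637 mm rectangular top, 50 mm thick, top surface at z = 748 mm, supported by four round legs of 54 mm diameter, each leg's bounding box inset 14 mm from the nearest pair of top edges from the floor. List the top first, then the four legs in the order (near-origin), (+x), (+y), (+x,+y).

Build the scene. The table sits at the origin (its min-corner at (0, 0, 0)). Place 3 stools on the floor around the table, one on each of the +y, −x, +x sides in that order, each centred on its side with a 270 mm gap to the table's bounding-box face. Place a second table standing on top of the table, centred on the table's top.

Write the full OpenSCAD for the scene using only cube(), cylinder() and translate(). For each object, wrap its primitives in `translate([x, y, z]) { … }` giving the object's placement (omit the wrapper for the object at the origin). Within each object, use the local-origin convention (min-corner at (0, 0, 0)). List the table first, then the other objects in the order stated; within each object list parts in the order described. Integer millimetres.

translate([0, 0, 726]) cube([1111, 705, 33]);
translate([33, 33, 0]) cube([80, 80, 726]);
translate([998, 33, 0]) cube([80, 80, 726]);
translate([33, 592, 0]) cube([80, 80, 726]);
translate([998, 592, 0]) cube([80, 80, 726]);
translate([382, 975, 0]) {
  translate([0, 0, 381]) cube([347, 277, 28]);
  cube([32, 32, 381]);
  translate([315, 0, 0]) cube([32, 32, 381]);
  translate([0, 245, 0]) cube([32, 32, 381]);
  translate([315, 245, 0]) cube([32, 32, 381]);
}
translate([-617, 214, 0]) {
  translate([0, 0, 381]) cube([347, 277, 28]);
  cube([32, 32, 381]);
  translate([315, 0, 0]) cube([32, 32, 381]);
  translate([0, 245, 0]) cube([32, 32, 381]);
  translate([315, 245, 0]) cube([32, 32, 381]);
}
translate([1381, 214, 0]) {
  translate([0, 0, 381]) cube([347, 277, 28]);
  cube([32, 32, 381]);
  translate([315, 0, 0]) cube([32, 32, 381]);
  translate([0, 245, 0]) cube([32, 32, 381]);
  translate([315, 245, 0]) cube([32, 32, 381]);
}
translate([9, 34, 759]) {
  translate([0, 0, 698]) cube([1093, 637, 50]);
  translate([41, 41, 0]) cylinder(h = 698, r = 27);
  translate([1052, 41, 0]) cylinder(h = 698, r = 27);
  translate([41, 596, 0]) cylinder(h = 698, r = 27);
  translate([1052, 596, 0]) cylinder(h = 698, r = 27);
}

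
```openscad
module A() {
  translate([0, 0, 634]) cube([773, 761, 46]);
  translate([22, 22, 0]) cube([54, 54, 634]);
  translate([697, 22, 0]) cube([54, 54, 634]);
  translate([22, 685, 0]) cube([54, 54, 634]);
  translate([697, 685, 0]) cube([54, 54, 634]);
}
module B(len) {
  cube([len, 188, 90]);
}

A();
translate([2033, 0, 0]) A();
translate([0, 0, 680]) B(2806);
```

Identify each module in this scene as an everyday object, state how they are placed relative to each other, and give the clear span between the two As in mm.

Second table starts at x = 2033; first ends at x = 773; clear span = 2033 − 773 = 1260 mm.

A is a table. B is a beam. A beam spans the tops of two tables. The clear span between the two tables is 1260 mm.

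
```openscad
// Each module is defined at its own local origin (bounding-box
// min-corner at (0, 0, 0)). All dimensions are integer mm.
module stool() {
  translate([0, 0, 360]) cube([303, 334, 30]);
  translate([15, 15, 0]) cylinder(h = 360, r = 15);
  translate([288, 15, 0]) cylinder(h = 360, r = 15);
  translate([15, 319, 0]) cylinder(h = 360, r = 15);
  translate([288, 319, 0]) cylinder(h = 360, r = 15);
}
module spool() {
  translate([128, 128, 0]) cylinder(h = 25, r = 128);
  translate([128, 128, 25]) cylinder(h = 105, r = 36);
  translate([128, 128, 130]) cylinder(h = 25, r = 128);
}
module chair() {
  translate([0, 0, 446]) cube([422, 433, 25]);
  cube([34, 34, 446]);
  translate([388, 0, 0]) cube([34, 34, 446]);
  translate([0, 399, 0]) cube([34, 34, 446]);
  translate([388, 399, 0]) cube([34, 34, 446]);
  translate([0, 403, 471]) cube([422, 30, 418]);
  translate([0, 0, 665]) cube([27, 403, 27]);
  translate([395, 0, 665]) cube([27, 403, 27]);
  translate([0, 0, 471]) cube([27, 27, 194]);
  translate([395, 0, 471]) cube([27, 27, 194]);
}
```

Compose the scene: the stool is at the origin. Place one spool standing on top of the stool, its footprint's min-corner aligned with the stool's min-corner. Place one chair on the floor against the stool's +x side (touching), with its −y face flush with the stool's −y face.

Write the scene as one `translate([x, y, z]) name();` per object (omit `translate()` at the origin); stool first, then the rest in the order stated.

stool();
translate([0, 0, 390]) spool();
translate([303, 0, 0]) chair();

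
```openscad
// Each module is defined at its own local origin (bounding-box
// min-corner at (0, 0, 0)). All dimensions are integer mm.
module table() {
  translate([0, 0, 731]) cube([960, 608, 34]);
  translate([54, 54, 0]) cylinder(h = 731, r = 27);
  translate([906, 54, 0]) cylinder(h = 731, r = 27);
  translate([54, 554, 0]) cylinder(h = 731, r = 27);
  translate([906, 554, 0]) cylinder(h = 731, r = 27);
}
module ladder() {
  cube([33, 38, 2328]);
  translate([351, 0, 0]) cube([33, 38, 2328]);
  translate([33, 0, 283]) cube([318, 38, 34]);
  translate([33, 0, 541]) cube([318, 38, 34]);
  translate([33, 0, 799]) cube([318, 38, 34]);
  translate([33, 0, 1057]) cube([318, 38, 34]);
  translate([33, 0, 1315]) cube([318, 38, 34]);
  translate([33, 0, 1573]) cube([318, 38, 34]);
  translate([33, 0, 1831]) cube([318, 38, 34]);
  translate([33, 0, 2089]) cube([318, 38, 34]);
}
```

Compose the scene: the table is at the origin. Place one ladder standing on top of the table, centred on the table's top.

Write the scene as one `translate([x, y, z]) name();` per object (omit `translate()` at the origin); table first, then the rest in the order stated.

table();
translate([288, 285, 765]) ladder();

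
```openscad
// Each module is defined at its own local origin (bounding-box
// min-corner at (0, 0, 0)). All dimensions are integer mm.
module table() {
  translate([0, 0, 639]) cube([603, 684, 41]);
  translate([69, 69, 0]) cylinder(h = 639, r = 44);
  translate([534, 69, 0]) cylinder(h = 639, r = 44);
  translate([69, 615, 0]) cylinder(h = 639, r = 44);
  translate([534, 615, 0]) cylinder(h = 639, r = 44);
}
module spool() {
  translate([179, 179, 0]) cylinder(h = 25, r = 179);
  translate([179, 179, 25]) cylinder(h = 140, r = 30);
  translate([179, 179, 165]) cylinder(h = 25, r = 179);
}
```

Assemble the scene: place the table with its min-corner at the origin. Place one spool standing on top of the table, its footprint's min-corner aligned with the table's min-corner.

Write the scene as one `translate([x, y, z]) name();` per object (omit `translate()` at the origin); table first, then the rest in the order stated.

table();
translate([0, 0, 680]) spool();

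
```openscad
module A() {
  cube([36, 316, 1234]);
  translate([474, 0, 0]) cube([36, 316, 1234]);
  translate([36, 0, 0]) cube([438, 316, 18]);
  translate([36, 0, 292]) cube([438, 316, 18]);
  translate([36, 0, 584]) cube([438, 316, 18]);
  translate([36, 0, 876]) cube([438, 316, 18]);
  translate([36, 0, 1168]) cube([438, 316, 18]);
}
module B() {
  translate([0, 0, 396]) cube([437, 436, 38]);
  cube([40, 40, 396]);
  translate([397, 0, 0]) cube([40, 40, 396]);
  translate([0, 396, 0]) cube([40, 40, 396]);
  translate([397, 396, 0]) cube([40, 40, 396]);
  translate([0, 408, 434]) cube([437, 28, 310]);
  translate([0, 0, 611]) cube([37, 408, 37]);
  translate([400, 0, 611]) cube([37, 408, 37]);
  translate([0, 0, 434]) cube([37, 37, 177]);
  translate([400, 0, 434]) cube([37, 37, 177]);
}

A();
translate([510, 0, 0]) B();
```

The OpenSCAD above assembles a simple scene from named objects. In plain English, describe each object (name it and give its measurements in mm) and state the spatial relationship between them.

A is a bookshelf 510 mm wide overall, 316 mm deep and 1234 mm tall. The two sides are 36 mm thick vertical panels. 5 horizontal shelves of 18 mm thickness span between the inner faces of the sides; the lowest shelf sits on the floor and shelves are stacked with a clear vertical gap of 274 mm between each pair.

B is a chair: 437×436 mm seat, 38 mm thick, top at z = 434 mm, on four 40 mm square corner legs flush with the seat edges. A 28 mm thick backrest slab spans the full seat width, extending 310 mm above the seat top, its back face flush with the seat's +y edge. Two armrests of 37×37 mm section run along each side from the seat's front edge to the front of the backrest, top faces 214 mm above the seat top and outer faces flush with the seat's x-edges; a 37×37 mm post under the front of each armrest stands on the seat at the front corner.

The chair is against the bookshelf's +x side, with their −y faces flush.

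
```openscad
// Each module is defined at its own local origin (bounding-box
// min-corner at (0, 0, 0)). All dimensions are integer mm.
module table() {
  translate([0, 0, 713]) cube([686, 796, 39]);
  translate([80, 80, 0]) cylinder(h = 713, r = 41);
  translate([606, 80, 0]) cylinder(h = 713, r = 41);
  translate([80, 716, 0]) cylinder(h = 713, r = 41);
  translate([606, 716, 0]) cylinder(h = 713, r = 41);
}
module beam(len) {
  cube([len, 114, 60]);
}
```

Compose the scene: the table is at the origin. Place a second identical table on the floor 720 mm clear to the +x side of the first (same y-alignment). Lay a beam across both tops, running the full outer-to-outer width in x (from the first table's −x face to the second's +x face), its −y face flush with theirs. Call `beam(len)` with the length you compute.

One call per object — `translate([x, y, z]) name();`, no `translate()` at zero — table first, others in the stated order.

table();
translate([1406, 0, 0]) table();
translate([0, 0, 752]) beam(2092);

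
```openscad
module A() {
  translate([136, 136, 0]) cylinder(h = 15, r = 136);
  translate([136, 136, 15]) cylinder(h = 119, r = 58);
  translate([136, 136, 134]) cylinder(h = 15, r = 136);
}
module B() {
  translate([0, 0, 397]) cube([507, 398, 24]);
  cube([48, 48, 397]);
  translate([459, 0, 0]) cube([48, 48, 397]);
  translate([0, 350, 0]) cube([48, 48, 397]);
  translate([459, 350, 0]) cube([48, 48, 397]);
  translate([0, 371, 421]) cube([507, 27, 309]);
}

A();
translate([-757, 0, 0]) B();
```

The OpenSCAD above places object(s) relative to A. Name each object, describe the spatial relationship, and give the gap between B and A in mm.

A is a spool. B is a chair. The chair is on the floor beside the spool on its −x side. The gap between the chair and the spool is 250 mm.

The chair's nearest face is 250 mm from the spool's −x face.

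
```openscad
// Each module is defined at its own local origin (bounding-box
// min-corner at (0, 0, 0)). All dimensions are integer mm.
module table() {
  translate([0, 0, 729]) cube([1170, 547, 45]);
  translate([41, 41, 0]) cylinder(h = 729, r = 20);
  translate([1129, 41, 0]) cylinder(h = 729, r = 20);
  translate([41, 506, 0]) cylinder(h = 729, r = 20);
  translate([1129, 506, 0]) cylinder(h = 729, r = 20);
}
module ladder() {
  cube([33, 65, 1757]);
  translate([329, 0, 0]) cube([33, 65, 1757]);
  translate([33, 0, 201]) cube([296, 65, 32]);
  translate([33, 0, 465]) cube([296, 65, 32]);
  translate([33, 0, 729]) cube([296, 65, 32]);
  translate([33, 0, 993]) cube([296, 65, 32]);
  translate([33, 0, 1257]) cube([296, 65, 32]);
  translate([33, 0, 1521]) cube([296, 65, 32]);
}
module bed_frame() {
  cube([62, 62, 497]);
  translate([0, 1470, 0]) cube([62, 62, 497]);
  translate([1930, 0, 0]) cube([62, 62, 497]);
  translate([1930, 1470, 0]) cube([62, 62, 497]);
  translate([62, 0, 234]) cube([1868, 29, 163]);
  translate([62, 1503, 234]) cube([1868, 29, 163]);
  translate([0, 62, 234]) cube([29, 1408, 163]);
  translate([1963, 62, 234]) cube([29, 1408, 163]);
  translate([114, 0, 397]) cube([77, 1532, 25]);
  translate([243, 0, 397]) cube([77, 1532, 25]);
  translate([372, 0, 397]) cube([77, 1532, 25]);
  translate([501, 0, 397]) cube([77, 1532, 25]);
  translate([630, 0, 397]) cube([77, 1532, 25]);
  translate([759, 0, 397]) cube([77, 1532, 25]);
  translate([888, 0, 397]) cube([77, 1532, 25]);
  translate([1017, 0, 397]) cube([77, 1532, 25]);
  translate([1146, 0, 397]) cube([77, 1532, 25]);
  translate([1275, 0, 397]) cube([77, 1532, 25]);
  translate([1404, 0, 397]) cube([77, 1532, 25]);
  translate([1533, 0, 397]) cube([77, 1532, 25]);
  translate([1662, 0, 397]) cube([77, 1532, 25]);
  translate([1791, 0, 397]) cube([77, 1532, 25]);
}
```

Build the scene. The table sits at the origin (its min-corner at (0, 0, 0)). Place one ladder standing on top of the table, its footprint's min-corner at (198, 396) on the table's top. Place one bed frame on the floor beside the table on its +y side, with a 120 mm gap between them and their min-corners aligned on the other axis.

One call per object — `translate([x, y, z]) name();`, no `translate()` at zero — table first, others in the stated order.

table();
translate([198, 396, 774]) ladder();
translate([0, 667, 0]) bed_frame();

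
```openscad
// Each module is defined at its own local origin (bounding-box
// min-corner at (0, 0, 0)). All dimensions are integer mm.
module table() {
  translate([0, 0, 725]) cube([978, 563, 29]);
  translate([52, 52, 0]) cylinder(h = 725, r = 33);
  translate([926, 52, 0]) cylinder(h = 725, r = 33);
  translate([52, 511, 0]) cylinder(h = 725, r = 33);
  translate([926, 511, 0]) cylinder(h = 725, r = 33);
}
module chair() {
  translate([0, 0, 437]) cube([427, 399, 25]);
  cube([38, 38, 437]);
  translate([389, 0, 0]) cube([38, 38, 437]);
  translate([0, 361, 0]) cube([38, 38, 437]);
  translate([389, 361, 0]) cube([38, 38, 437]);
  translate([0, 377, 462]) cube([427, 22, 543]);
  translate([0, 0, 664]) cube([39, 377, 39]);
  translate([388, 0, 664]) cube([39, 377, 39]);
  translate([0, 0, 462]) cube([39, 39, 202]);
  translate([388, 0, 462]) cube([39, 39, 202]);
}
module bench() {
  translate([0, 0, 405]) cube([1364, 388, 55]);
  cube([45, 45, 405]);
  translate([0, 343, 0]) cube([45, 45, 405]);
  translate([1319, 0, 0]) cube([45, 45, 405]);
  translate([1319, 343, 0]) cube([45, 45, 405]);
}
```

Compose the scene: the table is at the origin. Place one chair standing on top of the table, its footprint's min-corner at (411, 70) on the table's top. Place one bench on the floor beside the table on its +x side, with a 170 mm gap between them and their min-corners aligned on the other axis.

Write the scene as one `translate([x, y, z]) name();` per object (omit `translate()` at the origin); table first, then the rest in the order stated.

table();
translate([411, 70, 754]) chair();
translate([1148, 0, 0]) bench();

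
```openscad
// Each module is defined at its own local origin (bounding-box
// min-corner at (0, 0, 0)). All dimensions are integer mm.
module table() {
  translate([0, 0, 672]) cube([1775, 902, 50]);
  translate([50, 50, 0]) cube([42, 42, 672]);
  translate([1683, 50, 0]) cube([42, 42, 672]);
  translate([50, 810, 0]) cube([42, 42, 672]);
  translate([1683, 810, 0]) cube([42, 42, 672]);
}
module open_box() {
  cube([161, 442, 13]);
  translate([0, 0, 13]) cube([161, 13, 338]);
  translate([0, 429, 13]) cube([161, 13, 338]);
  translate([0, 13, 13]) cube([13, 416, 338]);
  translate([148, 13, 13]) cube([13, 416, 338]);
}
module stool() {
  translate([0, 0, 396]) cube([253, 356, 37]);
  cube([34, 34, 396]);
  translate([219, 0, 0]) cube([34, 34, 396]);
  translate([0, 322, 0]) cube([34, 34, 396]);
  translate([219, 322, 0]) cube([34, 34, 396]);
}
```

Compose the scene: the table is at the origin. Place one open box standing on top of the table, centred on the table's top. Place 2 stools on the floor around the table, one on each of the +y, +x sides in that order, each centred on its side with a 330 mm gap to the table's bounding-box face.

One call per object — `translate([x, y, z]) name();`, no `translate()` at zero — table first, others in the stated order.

table();
translate([807, 230, 722]) open_box();
translate([761, 1232, 0]) stool();
translate([2105, 273, 0]) stool();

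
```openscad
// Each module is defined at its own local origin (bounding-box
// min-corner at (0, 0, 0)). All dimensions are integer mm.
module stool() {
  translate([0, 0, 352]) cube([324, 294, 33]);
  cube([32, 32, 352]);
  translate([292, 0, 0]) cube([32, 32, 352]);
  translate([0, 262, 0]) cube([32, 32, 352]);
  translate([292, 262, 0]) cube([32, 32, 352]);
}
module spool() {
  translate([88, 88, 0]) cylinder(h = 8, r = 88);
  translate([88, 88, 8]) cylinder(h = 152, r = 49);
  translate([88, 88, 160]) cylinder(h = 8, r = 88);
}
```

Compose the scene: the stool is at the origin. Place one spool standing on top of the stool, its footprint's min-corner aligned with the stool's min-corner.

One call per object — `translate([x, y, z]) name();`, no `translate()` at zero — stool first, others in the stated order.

stool();
translate([0, 0, 385]) spool();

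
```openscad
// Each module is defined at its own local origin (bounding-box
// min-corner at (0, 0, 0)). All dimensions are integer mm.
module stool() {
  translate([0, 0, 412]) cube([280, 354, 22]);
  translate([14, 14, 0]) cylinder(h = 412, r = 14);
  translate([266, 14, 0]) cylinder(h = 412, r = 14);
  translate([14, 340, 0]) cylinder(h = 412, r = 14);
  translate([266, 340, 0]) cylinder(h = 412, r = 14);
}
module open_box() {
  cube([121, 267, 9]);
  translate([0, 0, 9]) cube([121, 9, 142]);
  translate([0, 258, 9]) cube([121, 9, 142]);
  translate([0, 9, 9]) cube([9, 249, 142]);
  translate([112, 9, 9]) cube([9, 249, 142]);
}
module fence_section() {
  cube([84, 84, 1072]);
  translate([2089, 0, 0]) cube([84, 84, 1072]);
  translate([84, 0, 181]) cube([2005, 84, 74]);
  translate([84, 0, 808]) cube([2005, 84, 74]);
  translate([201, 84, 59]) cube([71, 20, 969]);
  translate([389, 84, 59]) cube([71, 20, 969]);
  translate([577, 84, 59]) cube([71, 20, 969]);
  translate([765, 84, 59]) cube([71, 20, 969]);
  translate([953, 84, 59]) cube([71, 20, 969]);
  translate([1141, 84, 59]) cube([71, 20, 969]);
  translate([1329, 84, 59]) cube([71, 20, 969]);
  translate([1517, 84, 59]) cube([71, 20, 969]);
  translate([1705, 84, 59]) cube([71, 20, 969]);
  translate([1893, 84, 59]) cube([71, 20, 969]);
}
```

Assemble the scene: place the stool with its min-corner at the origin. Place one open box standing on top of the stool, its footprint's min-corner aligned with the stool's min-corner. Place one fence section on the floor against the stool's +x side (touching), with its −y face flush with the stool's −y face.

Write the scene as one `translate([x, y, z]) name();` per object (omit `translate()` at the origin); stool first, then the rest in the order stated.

stool();
translate([0, 0, 434]) open_box();
translate([280, 0, 0]) fence_section();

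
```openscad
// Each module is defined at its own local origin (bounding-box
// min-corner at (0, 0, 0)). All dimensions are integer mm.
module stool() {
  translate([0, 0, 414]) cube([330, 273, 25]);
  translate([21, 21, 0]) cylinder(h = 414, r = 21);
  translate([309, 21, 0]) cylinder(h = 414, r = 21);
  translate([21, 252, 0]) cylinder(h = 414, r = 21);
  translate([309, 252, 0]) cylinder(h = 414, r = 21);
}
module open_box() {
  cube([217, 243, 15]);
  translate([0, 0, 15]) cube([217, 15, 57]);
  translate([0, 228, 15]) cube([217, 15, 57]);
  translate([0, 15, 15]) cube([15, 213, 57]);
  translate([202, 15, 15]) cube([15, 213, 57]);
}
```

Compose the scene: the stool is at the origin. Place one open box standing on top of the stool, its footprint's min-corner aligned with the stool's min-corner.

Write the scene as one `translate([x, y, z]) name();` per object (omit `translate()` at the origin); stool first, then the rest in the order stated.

stool();
translate([0, 0, 439]) open_box();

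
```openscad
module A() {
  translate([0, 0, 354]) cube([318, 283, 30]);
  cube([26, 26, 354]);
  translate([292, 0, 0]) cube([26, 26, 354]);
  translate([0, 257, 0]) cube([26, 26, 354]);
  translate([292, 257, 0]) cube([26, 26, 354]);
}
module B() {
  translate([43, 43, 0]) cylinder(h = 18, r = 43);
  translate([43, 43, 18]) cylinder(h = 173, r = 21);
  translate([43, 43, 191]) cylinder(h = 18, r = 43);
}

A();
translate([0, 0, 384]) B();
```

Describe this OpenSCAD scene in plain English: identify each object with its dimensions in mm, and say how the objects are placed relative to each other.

A is a four-legged stool. The seat is a 318×283×30 mm slab whose top surface is at z = 384 mm; four square legs, each 26×26 mm in cross-section, run from the floor (z = 0) to the underside of the seat, each flush with a corner of the seat.

B is a spool: two coaxial disc flanges of radius 43 mm and thickness 18 mm, joined by a core cylinder of radius 21 mm and height 173 mm. The lower flange rests on z = 0 and the three cylinders share a vertical axis.

The spool is on top of the stool.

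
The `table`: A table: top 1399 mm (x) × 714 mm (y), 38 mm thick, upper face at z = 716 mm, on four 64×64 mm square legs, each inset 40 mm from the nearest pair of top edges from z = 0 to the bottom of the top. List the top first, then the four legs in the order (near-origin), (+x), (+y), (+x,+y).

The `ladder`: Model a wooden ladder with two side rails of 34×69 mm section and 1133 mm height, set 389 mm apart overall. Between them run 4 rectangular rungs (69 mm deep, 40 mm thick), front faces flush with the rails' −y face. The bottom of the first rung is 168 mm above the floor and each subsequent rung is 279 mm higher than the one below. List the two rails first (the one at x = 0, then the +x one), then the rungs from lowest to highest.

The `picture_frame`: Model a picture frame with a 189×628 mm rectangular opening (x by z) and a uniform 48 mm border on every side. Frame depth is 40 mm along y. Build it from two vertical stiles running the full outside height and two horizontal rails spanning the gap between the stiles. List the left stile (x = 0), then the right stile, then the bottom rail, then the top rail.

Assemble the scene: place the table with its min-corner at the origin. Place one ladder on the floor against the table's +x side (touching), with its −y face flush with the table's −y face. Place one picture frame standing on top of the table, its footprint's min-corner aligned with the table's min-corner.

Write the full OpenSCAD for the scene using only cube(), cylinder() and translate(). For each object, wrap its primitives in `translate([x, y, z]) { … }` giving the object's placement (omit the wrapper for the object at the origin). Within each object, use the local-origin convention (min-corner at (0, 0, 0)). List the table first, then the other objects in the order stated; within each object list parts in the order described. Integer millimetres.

translate([0, 0, 678]) cube([1399, 714, 38]);
translate([40, 40, 0]) cube([64, 64, 678]);
translate([1295, 40, 0]) cube([64, 64, 678]);
translate([40, 610, 0]) cube([64, 64, 678]);
translate([1295, 610, 0]) cube([64, 64, 678]);
translate([1399, 0, 0]) {
  cube([34, 69, 1133]);
  translate([355, 0, 0]) cube([34, 69, 1133]);
  translate([34, 0, 168]) cube([321, 69, 40]);
  translate([34, 0, 447]) cube([321, 69, 40]);
  translate([34, 0, 726]) cube([321, 69, 40]);
  translate([34, 0, 1005]) cube([321, 69, 40]);
}
translate([0, 0, 716]) {
  cube([48, 40, 724]);
  translate([237, 0, 0]) cube([48, 40, 724]);
  translate([48, 0, 0]) cube([189, 40, 48]);
  translate([48, 0, 676]) cube([189, 40, 48]);
}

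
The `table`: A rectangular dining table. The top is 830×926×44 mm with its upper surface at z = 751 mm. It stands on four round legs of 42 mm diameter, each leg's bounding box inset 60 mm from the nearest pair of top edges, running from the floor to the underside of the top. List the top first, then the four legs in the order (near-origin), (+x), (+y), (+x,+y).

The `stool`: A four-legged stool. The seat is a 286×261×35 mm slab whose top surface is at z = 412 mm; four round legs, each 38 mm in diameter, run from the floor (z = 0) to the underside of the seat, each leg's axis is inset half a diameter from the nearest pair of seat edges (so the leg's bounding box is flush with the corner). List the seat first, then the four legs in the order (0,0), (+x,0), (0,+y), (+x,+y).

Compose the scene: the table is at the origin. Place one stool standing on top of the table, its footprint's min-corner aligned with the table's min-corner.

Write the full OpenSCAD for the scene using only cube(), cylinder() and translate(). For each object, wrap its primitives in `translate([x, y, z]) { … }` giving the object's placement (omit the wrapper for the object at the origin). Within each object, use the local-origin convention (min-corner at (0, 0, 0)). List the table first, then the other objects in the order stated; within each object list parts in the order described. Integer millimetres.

translate([0, 0, 707]) cube([830, 926, 44]);
translate([81, 81, 0]) cylinder(h = 707, r = 21);
translate([749, 81, 0]) cylinder(h = 707, r = 21);
translate([81, 845, 0]) cylinder(h = 707, r = 21);
translate([749, 845, 0]) cylinder(h = 707, r = 21);
translate([0, 0, 751]) {
  translate([0, 0, 377]) cube([286, 261, 35]);
  translate([19, 19, 0]) cylinder(h = 377, r = 19);
  translate([267, 19, 0]) cylinder(h = 377, r = 19);
  translate([19, 242, 0]) cylinder(h = 377, r = 19);
  translate([267, 242, 0]) cylinder(h = 377, r = 19);
}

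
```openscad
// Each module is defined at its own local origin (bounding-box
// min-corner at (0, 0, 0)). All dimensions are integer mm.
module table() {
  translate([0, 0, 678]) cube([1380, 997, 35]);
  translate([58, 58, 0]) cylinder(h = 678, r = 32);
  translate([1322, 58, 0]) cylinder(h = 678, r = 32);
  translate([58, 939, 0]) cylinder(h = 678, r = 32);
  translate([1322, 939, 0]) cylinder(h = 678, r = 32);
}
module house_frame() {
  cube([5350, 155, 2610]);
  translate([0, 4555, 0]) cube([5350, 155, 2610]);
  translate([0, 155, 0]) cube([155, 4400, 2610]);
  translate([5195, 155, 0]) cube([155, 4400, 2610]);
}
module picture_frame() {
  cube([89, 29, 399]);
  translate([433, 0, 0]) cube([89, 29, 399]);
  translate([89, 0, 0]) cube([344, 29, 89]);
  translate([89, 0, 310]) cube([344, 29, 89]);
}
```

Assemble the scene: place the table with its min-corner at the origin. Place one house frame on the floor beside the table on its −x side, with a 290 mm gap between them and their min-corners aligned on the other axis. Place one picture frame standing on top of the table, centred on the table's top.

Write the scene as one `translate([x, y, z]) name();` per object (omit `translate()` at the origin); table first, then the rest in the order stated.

table();
translate([-5640, 0, 0]) house_frame();
translate([429, 484, 713]) picture_frame();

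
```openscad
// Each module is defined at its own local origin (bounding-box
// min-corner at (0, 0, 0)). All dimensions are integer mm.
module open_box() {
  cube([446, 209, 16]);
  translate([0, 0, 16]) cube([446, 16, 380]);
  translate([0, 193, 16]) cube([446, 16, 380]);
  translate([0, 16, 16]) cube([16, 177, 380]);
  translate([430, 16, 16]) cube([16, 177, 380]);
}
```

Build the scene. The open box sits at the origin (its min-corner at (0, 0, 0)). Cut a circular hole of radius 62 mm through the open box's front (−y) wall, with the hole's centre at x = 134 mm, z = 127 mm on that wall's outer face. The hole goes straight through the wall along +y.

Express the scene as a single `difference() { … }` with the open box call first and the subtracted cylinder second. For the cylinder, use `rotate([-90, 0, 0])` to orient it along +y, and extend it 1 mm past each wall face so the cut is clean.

difference() {
  open_box();
  translate([134, -1, 127]) rotate([-90, 0, 0]) cylinder(h = 18, r = 62);
}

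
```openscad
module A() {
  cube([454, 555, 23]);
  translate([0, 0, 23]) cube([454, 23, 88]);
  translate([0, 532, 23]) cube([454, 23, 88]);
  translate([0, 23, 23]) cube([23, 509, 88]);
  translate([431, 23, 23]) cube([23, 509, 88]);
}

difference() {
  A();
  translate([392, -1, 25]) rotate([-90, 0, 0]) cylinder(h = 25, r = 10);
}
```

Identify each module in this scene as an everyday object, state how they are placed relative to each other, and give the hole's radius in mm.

The subtracted cylinder has r = 10 mm.

A is an open box. The open box has a circular hole through its front wall. The hole's radius is 10 mm.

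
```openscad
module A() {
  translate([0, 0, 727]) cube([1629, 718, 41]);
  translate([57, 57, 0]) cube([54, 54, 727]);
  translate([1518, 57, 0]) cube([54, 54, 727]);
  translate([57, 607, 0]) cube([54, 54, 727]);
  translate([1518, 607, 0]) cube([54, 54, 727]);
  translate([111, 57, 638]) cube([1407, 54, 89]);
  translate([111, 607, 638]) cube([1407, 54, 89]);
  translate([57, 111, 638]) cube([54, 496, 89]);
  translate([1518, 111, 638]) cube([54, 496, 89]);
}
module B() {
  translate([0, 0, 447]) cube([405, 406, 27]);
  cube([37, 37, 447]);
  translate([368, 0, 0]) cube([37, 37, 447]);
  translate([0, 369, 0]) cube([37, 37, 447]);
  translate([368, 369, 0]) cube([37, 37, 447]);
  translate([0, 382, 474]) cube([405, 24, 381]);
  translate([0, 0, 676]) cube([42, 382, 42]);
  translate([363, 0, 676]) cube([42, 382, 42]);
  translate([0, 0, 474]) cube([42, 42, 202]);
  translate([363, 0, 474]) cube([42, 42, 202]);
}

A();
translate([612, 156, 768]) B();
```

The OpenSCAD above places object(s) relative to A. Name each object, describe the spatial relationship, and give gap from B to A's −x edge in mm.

The chair's min-x is at 612; the table's min-x is 0; gap = 612 mm.

A is a table. B is a chair. The chair is on top of the table, centred. The gap from the chair to the table's −x edge is 612 mm.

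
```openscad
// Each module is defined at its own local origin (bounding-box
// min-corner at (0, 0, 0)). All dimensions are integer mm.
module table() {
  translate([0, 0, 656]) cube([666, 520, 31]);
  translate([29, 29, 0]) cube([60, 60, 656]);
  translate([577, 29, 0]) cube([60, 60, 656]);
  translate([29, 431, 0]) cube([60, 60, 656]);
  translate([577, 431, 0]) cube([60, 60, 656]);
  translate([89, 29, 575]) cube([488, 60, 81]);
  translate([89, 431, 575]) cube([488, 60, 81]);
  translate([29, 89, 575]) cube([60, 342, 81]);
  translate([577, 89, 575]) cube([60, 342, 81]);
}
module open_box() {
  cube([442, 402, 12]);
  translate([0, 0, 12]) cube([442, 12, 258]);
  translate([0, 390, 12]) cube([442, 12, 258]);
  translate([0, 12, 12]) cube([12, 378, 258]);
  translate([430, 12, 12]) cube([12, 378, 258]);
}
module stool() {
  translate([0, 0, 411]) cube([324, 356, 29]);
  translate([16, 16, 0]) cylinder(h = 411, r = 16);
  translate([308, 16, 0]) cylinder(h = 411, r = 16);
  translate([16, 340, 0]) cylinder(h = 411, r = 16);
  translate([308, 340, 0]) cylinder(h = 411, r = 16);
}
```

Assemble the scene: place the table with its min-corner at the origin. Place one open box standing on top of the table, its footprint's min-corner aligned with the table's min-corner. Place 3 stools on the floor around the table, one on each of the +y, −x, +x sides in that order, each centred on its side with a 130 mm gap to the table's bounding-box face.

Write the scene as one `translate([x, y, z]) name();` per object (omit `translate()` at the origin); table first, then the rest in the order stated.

table();
translate([0, 0, 687]) open_box();
translate([171, 650, 0]) stool();
translate([-454, 82, 0]) stool();
translate([796, 82, 0]) stool();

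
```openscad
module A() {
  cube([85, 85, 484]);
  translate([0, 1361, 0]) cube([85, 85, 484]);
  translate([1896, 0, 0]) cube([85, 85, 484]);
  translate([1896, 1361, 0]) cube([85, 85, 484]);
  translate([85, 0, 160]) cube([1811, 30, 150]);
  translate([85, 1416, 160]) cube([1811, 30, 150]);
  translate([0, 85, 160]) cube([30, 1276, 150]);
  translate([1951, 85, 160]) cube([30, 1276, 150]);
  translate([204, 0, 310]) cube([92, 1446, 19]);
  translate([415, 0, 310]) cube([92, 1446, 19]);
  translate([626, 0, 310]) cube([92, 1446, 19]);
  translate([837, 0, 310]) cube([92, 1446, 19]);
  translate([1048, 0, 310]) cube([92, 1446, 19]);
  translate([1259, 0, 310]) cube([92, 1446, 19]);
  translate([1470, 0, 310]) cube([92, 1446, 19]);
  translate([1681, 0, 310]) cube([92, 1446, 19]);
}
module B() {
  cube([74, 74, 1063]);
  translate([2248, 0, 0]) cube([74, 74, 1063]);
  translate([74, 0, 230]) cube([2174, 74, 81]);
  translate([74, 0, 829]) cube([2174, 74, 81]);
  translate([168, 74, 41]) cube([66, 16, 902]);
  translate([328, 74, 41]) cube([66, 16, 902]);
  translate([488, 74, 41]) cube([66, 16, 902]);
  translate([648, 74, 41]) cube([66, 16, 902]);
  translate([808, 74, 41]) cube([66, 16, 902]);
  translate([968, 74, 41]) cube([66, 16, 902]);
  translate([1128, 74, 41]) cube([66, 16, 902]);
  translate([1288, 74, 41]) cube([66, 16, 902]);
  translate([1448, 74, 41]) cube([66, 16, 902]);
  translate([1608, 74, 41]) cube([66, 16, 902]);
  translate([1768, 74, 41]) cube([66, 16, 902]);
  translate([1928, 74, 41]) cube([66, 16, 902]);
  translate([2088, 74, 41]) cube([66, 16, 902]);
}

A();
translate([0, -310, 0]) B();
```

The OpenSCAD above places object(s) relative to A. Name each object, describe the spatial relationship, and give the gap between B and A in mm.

A is a bed frame. B is a fence section. The fence section is on the floor beside the bed frame on its −y side. The gap between the fence section and the bed frame is 220 mm.

The fence section's nearest face is 220 mm from the bed frame's −y face.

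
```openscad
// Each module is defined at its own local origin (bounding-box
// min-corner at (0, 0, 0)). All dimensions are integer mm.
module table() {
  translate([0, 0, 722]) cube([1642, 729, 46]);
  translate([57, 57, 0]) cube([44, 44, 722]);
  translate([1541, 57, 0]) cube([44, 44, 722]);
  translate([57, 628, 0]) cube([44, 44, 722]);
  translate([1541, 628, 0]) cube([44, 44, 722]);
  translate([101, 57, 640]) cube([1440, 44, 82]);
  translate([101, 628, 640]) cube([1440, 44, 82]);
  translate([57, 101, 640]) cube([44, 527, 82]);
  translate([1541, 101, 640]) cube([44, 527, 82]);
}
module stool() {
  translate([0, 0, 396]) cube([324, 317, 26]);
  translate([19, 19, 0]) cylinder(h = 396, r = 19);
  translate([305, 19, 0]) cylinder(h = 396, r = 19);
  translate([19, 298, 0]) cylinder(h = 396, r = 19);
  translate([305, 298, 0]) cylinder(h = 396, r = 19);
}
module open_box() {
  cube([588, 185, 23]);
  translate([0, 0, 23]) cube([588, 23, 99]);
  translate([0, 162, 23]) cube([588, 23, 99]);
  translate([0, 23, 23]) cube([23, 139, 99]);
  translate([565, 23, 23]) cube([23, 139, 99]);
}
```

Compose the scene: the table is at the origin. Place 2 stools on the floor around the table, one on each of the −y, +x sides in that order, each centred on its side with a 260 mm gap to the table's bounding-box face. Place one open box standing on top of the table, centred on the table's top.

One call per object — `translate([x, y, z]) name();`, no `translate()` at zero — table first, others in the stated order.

table();
translate([659, -577, 0]) stool();
translate([1902, 206, 0]) stool();
translate([527, 272, 768]) open_box();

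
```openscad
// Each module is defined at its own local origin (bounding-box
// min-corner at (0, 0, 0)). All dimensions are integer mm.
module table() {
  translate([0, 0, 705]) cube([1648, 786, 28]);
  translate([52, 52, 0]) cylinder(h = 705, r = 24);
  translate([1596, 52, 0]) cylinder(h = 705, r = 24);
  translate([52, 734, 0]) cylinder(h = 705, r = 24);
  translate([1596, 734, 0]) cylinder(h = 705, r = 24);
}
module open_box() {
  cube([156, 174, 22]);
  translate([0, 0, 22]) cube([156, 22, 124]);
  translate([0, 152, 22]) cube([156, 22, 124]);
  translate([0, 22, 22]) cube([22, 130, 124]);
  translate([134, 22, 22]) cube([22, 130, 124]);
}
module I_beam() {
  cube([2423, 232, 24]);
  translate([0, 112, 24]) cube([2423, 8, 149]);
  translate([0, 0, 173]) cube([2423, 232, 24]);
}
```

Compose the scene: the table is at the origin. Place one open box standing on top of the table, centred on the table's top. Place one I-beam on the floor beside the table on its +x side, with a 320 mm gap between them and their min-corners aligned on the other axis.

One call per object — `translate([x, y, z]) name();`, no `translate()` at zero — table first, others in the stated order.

table();
translate([746, 306, 733]) open_box();
translate([1968, 0, 0]) I_beam();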